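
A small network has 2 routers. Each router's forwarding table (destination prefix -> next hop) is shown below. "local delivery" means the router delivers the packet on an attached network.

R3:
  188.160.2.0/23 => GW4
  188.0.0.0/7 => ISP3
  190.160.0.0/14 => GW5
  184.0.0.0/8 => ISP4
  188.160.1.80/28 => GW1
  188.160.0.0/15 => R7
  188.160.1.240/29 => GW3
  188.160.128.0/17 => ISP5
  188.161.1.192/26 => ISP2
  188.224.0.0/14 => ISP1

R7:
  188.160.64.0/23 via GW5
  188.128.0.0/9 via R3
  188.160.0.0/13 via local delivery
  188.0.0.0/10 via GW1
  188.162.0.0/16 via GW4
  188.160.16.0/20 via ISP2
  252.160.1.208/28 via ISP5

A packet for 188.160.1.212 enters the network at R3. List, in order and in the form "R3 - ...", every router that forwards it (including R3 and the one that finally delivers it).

R3 - R7

At R3: longest match for 188.160.1.212 is 188.160.0.0/15 -> R7
At R7: longest match for 188.160.1.212 is 188.160.0.0/13 -> local delivery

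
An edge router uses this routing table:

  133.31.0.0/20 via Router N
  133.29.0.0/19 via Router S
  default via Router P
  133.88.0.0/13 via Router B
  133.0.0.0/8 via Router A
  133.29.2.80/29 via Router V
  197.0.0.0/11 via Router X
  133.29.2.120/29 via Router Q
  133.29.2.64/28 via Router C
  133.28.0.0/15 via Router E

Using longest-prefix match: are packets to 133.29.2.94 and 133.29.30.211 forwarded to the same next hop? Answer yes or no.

yes

133.29.2.94: longest match 133.29.0.0/19 -> Router S
133.29.30.211: longest match 133.29.0.0/19 -> Router S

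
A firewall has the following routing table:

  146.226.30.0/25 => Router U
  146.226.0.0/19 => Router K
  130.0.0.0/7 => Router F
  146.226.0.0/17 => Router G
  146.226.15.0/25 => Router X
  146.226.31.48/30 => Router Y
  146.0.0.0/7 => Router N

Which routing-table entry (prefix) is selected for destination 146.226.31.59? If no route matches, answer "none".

Entries matching 146.226.31.59:
  146.0.0.0/7 (146.0.0.0 - 147.255.255.255)
  146.226.0.0/17 (146.226.0.0 - 146.226.127.255)
  146.226.0.0/19 (146.226.0.0 - 146.226.31.255)
Most specific is 146.226.0.0/19.

146.226.0.0/19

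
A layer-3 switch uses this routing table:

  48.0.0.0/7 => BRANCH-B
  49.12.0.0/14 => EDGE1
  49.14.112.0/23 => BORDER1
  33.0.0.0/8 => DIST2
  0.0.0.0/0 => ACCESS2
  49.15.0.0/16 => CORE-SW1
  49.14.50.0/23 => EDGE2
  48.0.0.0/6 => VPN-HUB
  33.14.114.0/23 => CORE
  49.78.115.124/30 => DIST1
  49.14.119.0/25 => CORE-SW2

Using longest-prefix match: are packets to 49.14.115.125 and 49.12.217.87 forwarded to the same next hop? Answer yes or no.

yes

49.14.115.125: longest match 49.12.0.0/14 -> EDGE1
49.12.217.87: longest match 49.12.0.0/14 -> EDGE1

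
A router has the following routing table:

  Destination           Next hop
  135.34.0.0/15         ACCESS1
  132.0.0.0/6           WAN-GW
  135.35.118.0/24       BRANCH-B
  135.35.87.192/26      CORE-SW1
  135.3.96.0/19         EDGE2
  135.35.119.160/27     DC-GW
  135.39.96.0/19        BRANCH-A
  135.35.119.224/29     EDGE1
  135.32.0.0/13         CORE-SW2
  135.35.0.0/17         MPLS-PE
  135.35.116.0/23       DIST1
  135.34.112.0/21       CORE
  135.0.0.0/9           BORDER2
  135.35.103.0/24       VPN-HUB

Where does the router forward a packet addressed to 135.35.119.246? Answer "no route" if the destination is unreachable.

MPLS-PE

Routes whose prefix contains 135.35.119.246:
  132.0.0.0/6 (132.0.0.0 - 135.255.255.255) -> WAN-GW
  135.0.0.0/9 (135.0.0.0 - 135.127.255.255) -> BORDER2
  135.32.0.0/13 (135.32.0.0 - 135.39.255.255) -> CORE-SW2
  135.34.0.0/15 (135.34.0.0 - 135.35.255.255) -> ACCESS1
  135.35.0.0/17 (135.35.0.0 - 135.35.127.255) -> MPLS-PE
More-specific entries that do NOT match:
  135.35.119.224/29 (135.35.119.224 - 135.35.119.231) does not contain 135.35.119.246
  135.35.119.160/27 (135.35.119.160 - 135.35.119.191) does not contain 135.35.119.246
  135.35.87.192/26 (135.35.87.192 - 135.35.87.255) does not contain 135.35.119.246
  135.35.118.0/24 (135.35.118.0 - 135.35.118.255) does not contain 135.35.119.246
  135.35.103.0/24 (135.35.103.0 - 135.35.103.255) does not contain 135.35.119.246
  135.35.116.0/23 (135.35.116.0 - 135.35.117.255) does not contain 135.35.119.246
  135.34.112.0/21 (135.34.112.0 - 135.34.119.255) does not contain 135.35.119.246
  135.3.96.0/19 (135.3.96.0 - 135.3.127.255) does not contain 135.35.119.246
  135.39.96.0/19 (135.39.96.0 - 135.39.127.255) does not contain 135.35.119.246
Longest matching prefix is /17 -> next hop MPLS-PE.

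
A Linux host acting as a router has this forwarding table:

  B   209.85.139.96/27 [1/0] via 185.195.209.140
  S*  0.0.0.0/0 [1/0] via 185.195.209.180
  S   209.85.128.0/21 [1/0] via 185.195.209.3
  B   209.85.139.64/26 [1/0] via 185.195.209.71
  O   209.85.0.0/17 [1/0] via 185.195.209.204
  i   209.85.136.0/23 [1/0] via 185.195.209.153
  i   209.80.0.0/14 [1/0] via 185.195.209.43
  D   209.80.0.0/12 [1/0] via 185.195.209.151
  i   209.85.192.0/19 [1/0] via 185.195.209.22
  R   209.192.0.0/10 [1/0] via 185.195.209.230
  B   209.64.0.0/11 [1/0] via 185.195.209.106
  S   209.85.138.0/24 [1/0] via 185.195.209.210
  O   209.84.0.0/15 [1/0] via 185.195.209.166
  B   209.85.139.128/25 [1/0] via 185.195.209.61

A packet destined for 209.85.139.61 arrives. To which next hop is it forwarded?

185.195.209.166

Routes whose prefix contains 209.85.139.61:
  0.0.0.0/0 (default, matches everything) -> 185.195.209.180
  209.64.0.0/11 (209.64.0.0 - 209.95.255.255) -> 185.195.209.106
  209.80.0.0/12 (209.80.0.0 - 209.95.255.255) -> 185.195.209.151
  209.84.0.0/15 (209.84.0.0 - 209.85.255.255) -> 185.195.209.166
More-specific entries that do NOT match:
  209.85.139.96/27 (209.85.139.96 - 209.85.139.127) does not contain 209.85.139.61
  209.85.139.64/26 (209.85.139.64 - 209.85.139.127) does not contain 209.85.139.61
  209.85.139.128/25 (209.85.139.128 - 209.85.139.255) does not contain 209.85.139.61
  209.85.138.0/24 (209.85.138.0 - 209.85.138.255) does not contain 209.85.139.61
  209.85.136.0/23 (209.85.136.0 - 209.85.137.255) does not contain 209.85.139.61
  209.85.128.0/21 (209.85.128.0 - 209.85.135.255) does not contain 209.85.139.61
  209.85.192.0/19 (209.85.192.0 - 209.85.223.255) does not contain 209.85.139.61
  209.85.0.0/17 (209.85.0.0 - 209.85.127.255) does not contain 209.85.139.61
Longest matching prefix is /15 -> next hop 185.195.209.166.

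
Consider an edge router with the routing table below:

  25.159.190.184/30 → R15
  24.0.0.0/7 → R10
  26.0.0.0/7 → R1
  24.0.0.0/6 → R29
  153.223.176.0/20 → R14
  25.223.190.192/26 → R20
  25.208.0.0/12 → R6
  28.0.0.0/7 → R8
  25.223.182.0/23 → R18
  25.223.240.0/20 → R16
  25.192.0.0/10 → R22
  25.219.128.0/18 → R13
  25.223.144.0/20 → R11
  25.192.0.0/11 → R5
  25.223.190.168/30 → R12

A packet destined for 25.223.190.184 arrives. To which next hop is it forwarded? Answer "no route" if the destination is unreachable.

Routes whose prefix contains 25.223.190.184:
  24.0.0.0/6 (24.0.0.0 - 27.255.255.255) -> R29
  24.0.0.0/7 (24.0.0.0 - 25.255.255.255) -> R10
  25.192.0.0/10 (25.192.0.0 - 25.255.255.255) -> R22
  25.192.0.0/11 (25.192.0.0 - 25.223.255.255) -> R5
  25.208.0.0/12 (25.208.0.0 - 25.223.255.255) -> R6
More-specific entries that do NOT match:
  25.159.190.184/30 (25.159.190.184 - 25.159.190.187) does not contain 25.223.190.184
  25.223.190.168/30 (25.223.190.168 - 25.223.190.171) does not contain 25.223.190.184
  25.223.190.192/26 (25.223.190.192 - 25.223.190.255) does not contain 25.223.190.184
  25.223.182.0/23 (25.223.182.0 - 25.223.183.255) does not contain 25.223.190.184
  153.223.176.0/20 (153.223.176.0 - 153.223.191.255) does not contain 25.223.190.184
  25.223.240.0/20 (25.223.240.0 - 25.223.255.255) does not contain 25.223.190.184
  25.223.144.0/20 (25.223.144.0 - 25.223.159.255) does not contain 25.223.190.184
  25.219.128.0/18 (25.219.128.0 - 25.219.191.255) does not contain 25.223.190.184
Longest matching prefix is /12 -> next hop R6.

R6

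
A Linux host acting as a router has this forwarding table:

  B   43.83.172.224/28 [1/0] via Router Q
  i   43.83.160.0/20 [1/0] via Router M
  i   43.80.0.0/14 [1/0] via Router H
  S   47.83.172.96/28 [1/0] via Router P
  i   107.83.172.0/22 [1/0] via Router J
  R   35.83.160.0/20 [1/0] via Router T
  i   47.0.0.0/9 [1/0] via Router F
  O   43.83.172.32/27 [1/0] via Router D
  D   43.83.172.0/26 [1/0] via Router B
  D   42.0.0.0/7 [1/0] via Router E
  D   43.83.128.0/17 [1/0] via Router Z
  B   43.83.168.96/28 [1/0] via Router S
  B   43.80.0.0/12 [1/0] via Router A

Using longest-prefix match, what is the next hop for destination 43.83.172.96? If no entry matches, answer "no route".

Routes whose prefix contains 43.83.172.96:
  42.0.0.0/7 (42.0.0.0 - 43.255.255.255) -> Router E
  43.80.0.0/12 (43.80.0.0 - 43.95.255.255) -> Router A
  43.80.0.0/14 (43.80.0.0 - 43.83.255.255) -> Router H
  43.83.128.0/17 (43.83.128.0 - 43.83.255.255) -> Router Z
  43.83.160.0/20 (43.83.160.0 - 43.83.175.255) -> Router M
More-specific entries that do NOT match:
  43.83.172.224/28 (43.83.172.224 - 43.83.172.239) does not contain 43.83.172.96
  47.83.172.96/28 (47.83.172.96 - 47.83.172.111) does not contain 43.83.172.96
  43.83.168.96/28 (43.83.168.96 - 43.83.168.111) does not contain 43.83.172.96
  43.83.172.32/27 (43.83.172.32 - 43.83.172.63) does not contain 43.83.172.96
  43.83.172.0/26 (43.83.172.0 - 43.83.172.63) does not contain 43.83.172.96
  107.83.172.0/22 (107.83.172.0 - 107.83.175.255) does not contain 43.83.172.96
Longest matching prefix is /20 -> next hop Router M.

Router M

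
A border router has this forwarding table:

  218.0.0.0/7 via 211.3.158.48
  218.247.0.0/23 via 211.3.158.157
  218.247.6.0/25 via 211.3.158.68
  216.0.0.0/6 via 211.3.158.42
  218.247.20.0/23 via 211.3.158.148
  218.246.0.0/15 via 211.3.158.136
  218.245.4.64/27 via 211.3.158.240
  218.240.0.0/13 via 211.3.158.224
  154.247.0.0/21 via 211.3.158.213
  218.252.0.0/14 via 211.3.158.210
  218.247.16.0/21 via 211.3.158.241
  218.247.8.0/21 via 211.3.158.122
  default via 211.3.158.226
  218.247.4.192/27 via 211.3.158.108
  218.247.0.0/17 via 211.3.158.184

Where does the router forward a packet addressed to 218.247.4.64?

211.3.158.184

Routes whose prefix contains 218.247.4.64:
  0.0.0.0/0 (default, matches everything) -> 211.3.158.226
  216.0.0.0/6 (216.0.0.0 - 219.255.255.255) -> 211.3.158.42
  218.0.0.0/7 (218.0.0.0 - 219.255.255.255) -> 211.3.158.48
  218.240.0.0/13 (218.240.0.0 - 218.247.255.255) -> 211.3.158.224
  218.246.0.0/15 (218.246.0.0 - 218.247.255.255) -> 211.3.158.136
  218.247.0.0/17 (218.247.0.0 - 218.247.127.255) -> 211.3.158.184
More-specific entries that do NOT match:
  218.245.4.64/27 (218.245.4.64 - 218.245.4.95) does not contain 218.247.4.64
  218.247.4.192/27 (218.247.4.192 - 218.247.4.223) does not contain 218.247.4.64
  218.247.6.0/25 (218.247.6.0 - 218.247.6.127) does not contain 218.247.4.64
  218.247.0.0/23 (218.247.0.0 - 218.247.1.255) does not contain 218.247.4.64
  218.247.20.0/23 (218.247.20.0 - 218.247.21.255) does not contain 218.247.4.64
  154.247.0.0/21 (154.247.0.0 - 154.247.7.255) does not contain 218.247.4.64
  218.247.16.0/21 (218.247.16.0 - 218.247.23.255) does not contain 218.247.4.64
  218.247.8.0/21 (218.247.8.0 - 218.247.15.255) does not contain 218.247.4.64
Longest matching prefix is /17 -> next hop 211.3.158.184.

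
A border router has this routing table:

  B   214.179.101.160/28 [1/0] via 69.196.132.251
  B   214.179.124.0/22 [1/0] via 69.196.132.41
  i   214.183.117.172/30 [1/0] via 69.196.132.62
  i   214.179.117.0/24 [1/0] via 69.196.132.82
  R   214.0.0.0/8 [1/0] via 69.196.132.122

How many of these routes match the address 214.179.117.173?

Prefixes containing 214.179.117.173:
  214.0.0.0/8 (214.0.0.0 - 214.255.255.255)
  214.179.117.0/24 (214.179.117.0 - 214.179.117.255)
Total matching entries: 2.

2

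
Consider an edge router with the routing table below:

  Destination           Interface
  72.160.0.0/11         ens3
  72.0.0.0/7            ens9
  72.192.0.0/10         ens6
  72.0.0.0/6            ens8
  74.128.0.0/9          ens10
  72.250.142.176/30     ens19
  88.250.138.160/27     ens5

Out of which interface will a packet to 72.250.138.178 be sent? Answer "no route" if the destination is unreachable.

Routes whose prefix contains 72.250.138.178:
  72.0.0.0/6 (72.0.0.0 - 75.255.255.255) -> ens8
  72.0.0.0/7 (72.0.0.0 - 73.255.255.255) -> ens9
  72.192.0.0/10 (72.192.0.0 - 72.255.255.255) -> ens6
More-specific entries that do NOT match:
  72.250.142.176/30 (72.250.142.176 - 72.250.142.179) does not contain 72.250.138.178
  88.250.138.160/27 (88.250.138.160 - 88.250.138.191) does not contain 72.250.138.178
  72.160.0.0/11 (72.160.0.0 - 72.191.255.255) does not contain 72.250.138.178
Longest matching prefix is /10 -> interface ens6.

ens6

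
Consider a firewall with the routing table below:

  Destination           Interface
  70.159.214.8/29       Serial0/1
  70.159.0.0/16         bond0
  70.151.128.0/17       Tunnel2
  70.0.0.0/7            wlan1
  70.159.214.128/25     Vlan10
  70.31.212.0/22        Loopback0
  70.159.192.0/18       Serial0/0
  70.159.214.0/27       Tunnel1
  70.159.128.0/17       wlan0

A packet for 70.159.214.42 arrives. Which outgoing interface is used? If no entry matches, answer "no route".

Serial0/0

Routes whose prefix contains 70.159.214.42:
  70.0.0.0/7 (70.0.0.0 - 71.255.255.255) -> wlan1
  70.159.0.0/16 (70.159.0.0 - 70.159.255.255) -> bond0
  70.159.128.0/17 (70.159.128.0 - 70.159.255.255) -> wlan0
  70.159.192.0/18 (70.159.192.0 - 70.159.255.255) -> Serial0/0
More-specific entries that do NOT match:
  70.159.214.8/29 (70.159.214.8 - 70.159.214.15) does not contain 70.159.214.42
  70.159.214.0/27 (70.159.214.0 - 70.159.214.31) does not contain 70.159.214.42
  70.159.214.128/25 (70.159.214.128 - 70.159.214.255) does not contain 70.159.214.42
  70.31.212.0/22 (70.31.212.0 - 70.31.215.255) does not contain 70.159.214.42
Longest matching prefix is /18 -> interface Serial0/0.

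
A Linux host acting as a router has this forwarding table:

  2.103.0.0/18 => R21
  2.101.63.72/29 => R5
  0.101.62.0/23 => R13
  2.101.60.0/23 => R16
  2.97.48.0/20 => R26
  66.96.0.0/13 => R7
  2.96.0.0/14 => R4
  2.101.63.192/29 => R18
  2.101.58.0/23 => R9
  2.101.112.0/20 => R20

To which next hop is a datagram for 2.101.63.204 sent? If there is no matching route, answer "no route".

no route

No entry's prefix contains 2.101.63.204; there is no default route.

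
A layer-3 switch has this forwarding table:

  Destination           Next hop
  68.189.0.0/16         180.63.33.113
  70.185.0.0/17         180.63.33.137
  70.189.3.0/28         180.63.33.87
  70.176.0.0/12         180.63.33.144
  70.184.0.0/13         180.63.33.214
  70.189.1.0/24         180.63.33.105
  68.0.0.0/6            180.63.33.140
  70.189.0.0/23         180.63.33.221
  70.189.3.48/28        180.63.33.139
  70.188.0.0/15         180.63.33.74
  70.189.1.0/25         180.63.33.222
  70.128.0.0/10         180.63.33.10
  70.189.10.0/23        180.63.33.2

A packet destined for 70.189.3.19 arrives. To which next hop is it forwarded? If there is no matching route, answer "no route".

180.63.33.74

Routes whose prefix contains 70.189.3.19:
  68.0.0.0/6 (68.0.0.0 - 71.255.255.255) -> 180.63.33.140
  70.128.0.0/10 (70.128.0.0 - 70.191.255.255) -> 180.63.33.10
  70.176.0.0/12 (70.176.0.0 - 70.191.255.255) -> 180.63.33.144
  70.184.0.0/13 (70.184.0.0 - 70.191.255.255) -> 180.63.33.214
  70.188.0.0/15 (70.188.0.0 - 70.189.255.255) -> 180.63.33.74
More-specific entries that do NOT match:
  70.189.3.0/28 (70.189.3.0 - 70.189.3.15) does not contain 70.189.3.19
  70.189.3.48/28 (70.189.3.48 - 70.189.3.63) does not contain 70.189.3.19
  70.189.1.0/25 (70.189.1.0 - 70.189.1.127) does not contain 70.189.3.19
  70.189.1.0/24 (70.189.1.0 - 70.189.1.255) does not contain 70.189.3.19
  70.189.0.0/23 (70.189.0.0 - 70.189.1.255) does not contain 70.189.3.19
  70.189.10.0/23 (70.189.10.0 - 70.189.11.255) does not contain 70.189.3.19
  70.185.0.0/17 (70.185.0.0 - 70.185.127.255) does not contain 70.189.3.19
  68.189.0.0/16 (68.189.0.0 - 68.189.255.255) does not contain 70.189.3.19
Longest matching prefix is /15 -> next hop 180.63.33.74.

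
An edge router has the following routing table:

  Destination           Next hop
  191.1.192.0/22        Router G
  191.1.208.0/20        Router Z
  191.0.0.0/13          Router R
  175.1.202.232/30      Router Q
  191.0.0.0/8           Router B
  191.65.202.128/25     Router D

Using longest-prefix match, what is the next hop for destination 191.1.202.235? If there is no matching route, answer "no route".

Routes whose prefix contains 191.1.202.235:
  191.0.0.0/8 (191.0.0.0 - 191.255.255.255) -> Router B
  191.0.0.0/13 (191.0.0.0 - 191.7.255.255) -> Router R
More-specific entries that do NOT match:
  175.1.202.232/30 (175.1.202.232 - 175.1.202.235) does not contain 191.1.202.235
  191.65.202.128/25 (191.65.202.128 - 191.65.202.255) does not contain 191.1.202.235
  191.1.192.0/22 (191.1.192.0 - 191.1.195.255) does not contain 191.1.202.235
  191.1.208.0/20 (191.1.208.0 - 191.1.223.255) does not contain 191.1.202.235
Longest matching prefix is /13 -> next hop Router R.

Router R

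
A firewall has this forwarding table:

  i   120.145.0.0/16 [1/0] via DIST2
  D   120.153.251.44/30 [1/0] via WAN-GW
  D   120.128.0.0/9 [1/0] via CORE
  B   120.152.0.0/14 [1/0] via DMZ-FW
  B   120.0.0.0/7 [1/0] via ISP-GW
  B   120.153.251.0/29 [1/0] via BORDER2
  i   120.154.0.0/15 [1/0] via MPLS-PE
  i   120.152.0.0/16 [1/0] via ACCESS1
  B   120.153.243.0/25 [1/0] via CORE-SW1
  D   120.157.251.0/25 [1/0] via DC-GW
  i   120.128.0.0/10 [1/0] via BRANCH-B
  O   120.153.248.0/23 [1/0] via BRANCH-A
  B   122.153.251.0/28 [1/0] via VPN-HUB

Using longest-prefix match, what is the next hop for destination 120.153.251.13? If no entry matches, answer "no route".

DMZ-FW

Routes whose prefix contains 120.153.251.13:
  120.0.0.0/7 (120.0.0.0 - 121.255.255.255) -> ISP-GW
  120.128.0.0/9 (120.128.0.0 - 120.255.255.255) -> CORE
  120.128.0.0/10 (120.128.0.0 - 120.191.255.255) -> BRANCH-B
  120.152.0.0/14 (120.152.0.0 - 120.155.255.255) -> DMZ-FW
More-specific entries that do NOT match:
  120.153.251.44/30 (120.153.251.44 - 120.153.251.47) does not contain 120.153.251.13
  120.153.251.0/29 (120.153.251.0 - 120.153.251.7) does not contain 120.153.251.13
  122.153.251.0/28 (122.153.251.0 - 122.153.251.15) does not contain 120.153.251.13
  120.153.243.0/25 (120.153.243.0 - 120.153.243.127) does not contain 120.153.251.13
  120.157.251.0/25 (120.157.251.0 - 120.157.251.127) does not contain 120.153.251.13
  120.153.248.0/23 (120.153.248.0 - 120.153.249.255) does not contain 120.153.251.13
  120.145.0.0/16 (120.145.0.0 - 120.145.255.255) does not contain 120.153.251.13
  120.152.0.0/16 (120.152.0.0 - 120.152.255.255) does not contain 120.153.251.13
  120.154.0.0/15 (120.154.0.0 - 120.155.255.255) does not contain 120.153.251.13
Longest matching prefix is /14 -> next hop DMZ-FW.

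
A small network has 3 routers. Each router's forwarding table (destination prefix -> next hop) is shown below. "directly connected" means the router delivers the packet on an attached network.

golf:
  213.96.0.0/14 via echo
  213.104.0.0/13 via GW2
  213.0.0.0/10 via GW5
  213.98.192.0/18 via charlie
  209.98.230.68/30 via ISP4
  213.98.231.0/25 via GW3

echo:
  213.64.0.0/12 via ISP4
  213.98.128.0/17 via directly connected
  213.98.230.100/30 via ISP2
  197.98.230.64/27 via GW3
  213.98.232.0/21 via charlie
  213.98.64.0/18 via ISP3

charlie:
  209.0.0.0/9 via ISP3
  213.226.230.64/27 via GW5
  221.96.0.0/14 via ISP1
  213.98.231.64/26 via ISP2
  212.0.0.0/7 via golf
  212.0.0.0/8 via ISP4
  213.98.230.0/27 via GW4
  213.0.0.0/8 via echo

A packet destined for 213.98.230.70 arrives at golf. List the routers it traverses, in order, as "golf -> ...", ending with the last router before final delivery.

golf -> charlie -> echo

At golf: longest match for 213.98.230.70 is 213.98.192.0/18 -> charlie
At charlie: longest match for 213.98.230.70 is 213.0.0.0/8 -> echo
At echo: longest match for 213.98.230.70 is 213.98.128.0/17 -> directly connected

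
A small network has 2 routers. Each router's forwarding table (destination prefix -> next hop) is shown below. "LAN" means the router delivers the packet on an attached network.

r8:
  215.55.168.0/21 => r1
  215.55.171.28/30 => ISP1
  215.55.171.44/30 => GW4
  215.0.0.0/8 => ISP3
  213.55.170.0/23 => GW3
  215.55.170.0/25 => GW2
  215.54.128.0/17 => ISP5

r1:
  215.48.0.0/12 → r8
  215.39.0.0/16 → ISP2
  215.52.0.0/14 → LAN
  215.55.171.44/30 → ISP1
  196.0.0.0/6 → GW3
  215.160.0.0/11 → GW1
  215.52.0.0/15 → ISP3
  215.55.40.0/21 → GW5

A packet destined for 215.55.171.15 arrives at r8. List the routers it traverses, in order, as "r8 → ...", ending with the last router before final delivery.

At r8: longest match for 215.55.171.15 is 215.55.168.0/21 -> r1
At r1: longest match for 215.55.171.15 is 215.52.0.0/14 -> LAN

r8 → r1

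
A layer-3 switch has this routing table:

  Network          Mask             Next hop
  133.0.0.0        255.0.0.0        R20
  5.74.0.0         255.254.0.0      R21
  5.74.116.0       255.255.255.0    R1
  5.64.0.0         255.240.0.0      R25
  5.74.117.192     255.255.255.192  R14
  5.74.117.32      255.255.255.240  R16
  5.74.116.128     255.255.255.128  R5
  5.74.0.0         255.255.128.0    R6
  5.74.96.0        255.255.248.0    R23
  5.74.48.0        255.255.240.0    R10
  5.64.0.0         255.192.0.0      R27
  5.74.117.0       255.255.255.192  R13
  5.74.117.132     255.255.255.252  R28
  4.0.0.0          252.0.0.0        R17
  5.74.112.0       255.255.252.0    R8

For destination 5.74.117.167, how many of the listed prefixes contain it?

5

Prefixes containing 5.74.117.167:
  4.0.0.0/6 (4.0.0.0 - 7.255.255.255)
  5.64.0.0/10 (5.64.0.0 - 5.127.255.255)
  5.64.0.0/12 (5.64.0.0 - 5.79.255.255)
  5.74.0.0/15 (5.74.0.0 - 5.75.255.255)
  5.74.0.0/17 (5.74.0.0 - 5.74.127.255)
Total matching entries: 5.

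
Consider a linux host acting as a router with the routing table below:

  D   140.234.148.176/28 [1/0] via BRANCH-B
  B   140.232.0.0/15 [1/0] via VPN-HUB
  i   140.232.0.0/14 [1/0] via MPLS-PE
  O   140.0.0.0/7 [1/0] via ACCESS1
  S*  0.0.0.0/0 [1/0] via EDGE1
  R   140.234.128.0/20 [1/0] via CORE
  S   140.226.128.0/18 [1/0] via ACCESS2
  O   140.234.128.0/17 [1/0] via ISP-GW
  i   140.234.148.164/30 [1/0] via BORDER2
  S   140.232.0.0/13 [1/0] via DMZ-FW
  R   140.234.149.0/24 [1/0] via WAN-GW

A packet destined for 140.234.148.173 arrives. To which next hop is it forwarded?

Routes whose prefix contains 140.234.148.173:
  0.0.0.0/0 (default, matches everything) -> EDGE1
  140.0.0.0/7 (140.0.0.0 - 141.255.255.255) -> ACCESS1
  140.232.0.0/13 (140.232.0.0 - 140.239.255.255) -> DMZ-FW
  140.232.0.0/14 (140.232.0.0 - 140.235.255.255) -> MPLS-PE
  140.234.128.0/17 (140.234.128.0 - 140.234.255.255) -> ISP-GW
More-specific entries that do NOT match:
  140.234.148.164/30 (140.234.148.164 - 140.234.148.167) does not contain 140.234.148.173
  140.234.148.176/28 (140.234.148.176 - 140.234.148.191) does not contain 140.234.148.173
  140.234.149.0/24 (140.234.149.0 - 140.234.149.255) does not contain 140.234.148.173
  140.234.128.0/20 (140.234.128.0 - 140.234.143.255) does not contain 140.234.148.173
  140.226.128.0/18 (140.226.128.0 - 140.226.191.255) does not contain 140.234.148.173
Longest matching prefix is /17 -> next hop ISP-GW.

ISP-GW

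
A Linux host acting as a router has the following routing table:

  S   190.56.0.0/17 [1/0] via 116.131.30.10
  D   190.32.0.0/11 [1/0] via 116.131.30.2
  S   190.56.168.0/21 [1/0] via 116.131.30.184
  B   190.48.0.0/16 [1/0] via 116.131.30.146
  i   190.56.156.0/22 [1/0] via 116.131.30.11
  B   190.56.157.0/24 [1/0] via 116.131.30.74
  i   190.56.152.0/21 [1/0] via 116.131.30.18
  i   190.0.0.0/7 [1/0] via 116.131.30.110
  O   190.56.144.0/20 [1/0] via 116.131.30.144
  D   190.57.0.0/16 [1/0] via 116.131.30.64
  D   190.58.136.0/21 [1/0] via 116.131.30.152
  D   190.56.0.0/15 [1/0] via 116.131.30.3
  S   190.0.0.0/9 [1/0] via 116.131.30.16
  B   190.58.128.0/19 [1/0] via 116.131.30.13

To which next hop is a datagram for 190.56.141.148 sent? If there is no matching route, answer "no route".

Routes whose prefix contains 190.56.141.148:
  190.0.0.0/7 (190.0.0.0 - 191.255.255.255) -> 116.131.30.110
  190.0.0.0/9 (190.0.0.0 - 190.127.255.255) -> 116.131.30.16
  190.32.0.0/11 (190.32.0.0 - 190.63.255.255) -> 116.131.30.2
  190.56.0.0/15 (190.56.0.0 - 190.57.255.255) -> 116.131.30.3
More-specific entries that do NOT match:
  190.56.157.0/24 (190.56.157.0 - 190.56.157.255) does not contain 190.56.141.148
  190.56.156.0/22 (190.56.156.0 - 190.56.159.255) does not contain 190.56.141.148
  190.56.168.0/21 (190.56.168.0 - 190.56.175.255) does not contain 190.56.141.148
  190.56.152.0/21 (190.56.152.0 - 190.56.159.255) does not contain 190.56.141.148
  190.58.136.0/21 (190.58.136.0 - 190.58.143.255) does not contain 190.56.141.148
  190.56.144.0/20 (190.56.144.0 - 190.56.159.255) does not contain 190.56.141.148
  190.58.128.0/19 (190.58.128.0 - 190.58.159.255) does not contain 190.56.141.148
  190.56.0.0/17 (190.56.0.0 - 190.56.127.255) does not contain 190.56.141.148
  190.48.0.0/16 (190.48.0.0 - 190.48.255.255) does not contain 190.56.141.148
  190.57.0.0/16 (190.57.0.0 - 190.57.255.255) does not contain 190.56.141.148
Longest matching prefix is /15 -> next hop 116.131.30.3.

116.131.30.3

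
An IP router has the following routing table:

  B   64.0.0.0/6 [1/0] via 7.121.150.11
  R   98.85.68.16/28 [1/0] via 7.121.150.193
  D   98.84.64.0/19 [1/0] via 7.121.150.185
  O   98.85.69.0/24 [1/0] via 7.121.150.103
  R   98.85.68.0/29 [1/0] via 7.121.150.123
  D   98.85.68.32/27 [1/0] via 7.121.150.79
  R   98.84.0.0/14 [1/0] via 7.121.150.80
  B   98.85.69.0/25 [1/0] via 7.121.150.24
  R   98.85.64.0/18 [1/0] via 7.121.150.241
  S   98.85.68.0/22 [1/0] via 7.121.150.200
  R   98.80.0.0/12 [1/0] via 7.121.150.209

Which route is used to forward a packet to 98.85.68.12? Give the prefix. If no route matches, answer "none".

Entries matching 98.85.68.12:
  98.80.0.0/12 (98.80.0.0 - 98.95.255.255)
  98.84.0.0/14 (98.84.0.0 - 98.87.255.255)
  98.85.64.0/18 (98.85.64.0 - 98.85.127.255)
  98.85.68.0/22 (98.85.68.0 - 98.85.71.255)
Most specific is 98.85.68.0/22.

98.85.68.0/22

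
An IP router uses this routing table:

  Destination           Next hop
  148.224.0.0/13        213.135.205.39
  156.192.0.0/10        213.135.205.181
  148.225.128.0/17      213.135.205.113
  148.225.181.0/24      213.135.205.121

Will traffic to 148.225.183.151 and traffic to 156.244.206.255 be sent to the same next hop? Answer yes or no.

148.225.183.151: longest match 148.225.128.0/17 -> 213.135.205.113
156.244.206.255: longest match 156.192.0.0/10 -> 213.135.205.181

no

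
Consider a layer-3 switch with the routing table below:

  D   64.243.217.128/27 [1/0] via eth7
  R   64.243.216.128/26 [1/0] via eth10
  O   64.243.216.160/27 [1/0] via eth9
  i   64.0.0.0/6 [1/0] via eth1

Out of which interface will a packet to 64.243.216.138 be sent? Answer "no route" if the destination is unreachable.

Routes whose prefix contains 64.243.216.138:
  64.0.0.0/6 (64.0.0.0 - 67.255.255.255) -> eth1
  64.243.216.128/26 (64.243.216.128 - 64.243.216.191) -> eth10
More-specific entries that do NOT match:
  64.243.217.128/27 (64.243.217.128 - 64.243.217.159) does not contain 64.243.216.138
  64.243.216.160/27 (64.243.216.160 - 64.243.216.191) does not contain 64.243.216.138
Longest matching prefix is /26 -> interface eth10.

eth10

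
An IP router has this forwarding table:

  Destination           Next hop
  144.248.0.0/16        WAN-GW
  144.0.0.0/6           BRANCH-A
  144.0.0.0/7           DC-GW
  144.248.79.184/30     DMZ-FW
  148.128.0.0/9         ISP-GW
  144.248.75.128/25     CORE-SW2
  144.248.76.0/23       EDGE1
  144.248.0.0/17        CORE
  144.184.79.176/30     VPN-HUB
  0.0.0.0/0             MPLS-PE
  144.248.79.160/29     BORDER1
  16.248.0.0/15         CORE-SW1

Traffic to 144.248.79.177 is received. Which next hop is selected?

CORE

Routes whose prefix contains 144.248.79.177:
  0.0.0.0/0 (default, matches everything) -> MPLS-PE
  144.0.0.0/6 (144.0.0.0 - 147.255.255.255) -> BRANCH-A
  144.0.0.0/7 (144.0.0.0 - 145.255.255.255) -> DC-GW
  144.248.0.0/16 (144.248.0.0 - 144.248.255.255) -> WAN-GW
  144.248.0.0/17 (144.248.0.0 - 144.248.127.255) -> CORE
More-specific entries that do NOT match:
  144.248.79.184/30 (144.248.79.184 - 144.248.79.187) does not contain 144.248.79.177
  144.184.79.176/30 (144.184.79.176 - 144.184.79.179) does not contain 144.248.79.177
  144.248.79.160/29 (144.248.79.160 - 144.248.79.167) does not contain 144.248.79.177
  144.248.75.128/25 (144.248.75.128 - 144.248.75.255) does not contain 144.248.79.177
  144.248.76.0/23 (144.248.76.0 - 144.248.77.255) does not contain 144.248.79.177
Longest matching prefix is /17 -> next hop CORE.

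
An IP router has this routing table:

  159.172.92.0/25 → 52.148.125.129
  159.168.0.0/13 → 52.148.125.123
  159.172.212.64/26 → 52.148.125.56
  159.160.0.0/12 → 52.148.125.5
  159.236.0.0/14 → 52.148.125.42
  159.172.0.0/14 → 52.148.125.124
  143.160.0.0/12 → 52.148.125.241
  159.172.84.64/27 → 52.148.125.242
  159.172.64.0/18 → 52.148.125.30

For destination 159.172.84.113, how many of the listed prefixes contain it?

Prefixes containing 159.172.84.113:
  159.160.0.0/12 (159.160.0.0 - 159.175.255.255)
  159.168.0.0/13 (159.168.0.0 - 159.175.255.255)
  159.172.0.0/14 (159.172.0.0 - 159.175.255.255)
  159.172.64.0/18 (159.172.64.0 - 159.172.127.255)
Total matching entries: 4.

4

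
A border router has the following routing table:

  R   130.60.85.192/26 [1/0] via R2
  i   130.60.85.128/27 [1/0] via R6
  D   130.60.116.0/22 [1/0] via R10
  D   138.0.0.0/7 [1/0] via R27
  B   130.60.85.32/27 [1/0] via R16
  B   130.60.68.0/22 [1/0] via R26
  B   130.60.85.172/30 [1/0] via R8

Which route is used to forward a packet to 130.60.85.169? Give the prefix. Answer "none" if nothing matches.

none

130.60.85.169 is outside every listed prefix and there is no default route.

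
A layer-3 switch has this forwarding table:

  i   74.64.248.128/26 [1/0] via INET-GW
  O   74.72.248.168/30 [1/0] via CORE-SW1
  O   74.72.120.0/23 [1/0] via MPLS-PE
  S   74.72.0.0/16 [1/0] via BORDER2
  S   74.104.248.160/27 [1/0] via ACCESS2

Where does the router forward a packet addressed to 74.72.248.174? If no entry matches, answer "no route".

BORDER2

Routes whose prefix contains 74.72.248.174:
  74.72.0.0/16 (74.72.0.0 - 74.72.255.255) -> BORDER2
More-specific entries that do NOT match:
  74.72.248.168/30 (74.72.248.168 - 74.72.248.171) does not contain 74.72.248.174
  74.104.248.160/27 (74.104.248.160 - 74.104.248.191) does not contain 74.72.248.174
  74.64.248.128/26 (74.64.248.128 - 74.64.248.191) does not contain 74.72.248.174
  74.72.120.0/23 (74.72.120.0 - 74.72.121.255) does not contain 74.72.248.174
Longest matching prefix is /16 -> next hop BORDER2.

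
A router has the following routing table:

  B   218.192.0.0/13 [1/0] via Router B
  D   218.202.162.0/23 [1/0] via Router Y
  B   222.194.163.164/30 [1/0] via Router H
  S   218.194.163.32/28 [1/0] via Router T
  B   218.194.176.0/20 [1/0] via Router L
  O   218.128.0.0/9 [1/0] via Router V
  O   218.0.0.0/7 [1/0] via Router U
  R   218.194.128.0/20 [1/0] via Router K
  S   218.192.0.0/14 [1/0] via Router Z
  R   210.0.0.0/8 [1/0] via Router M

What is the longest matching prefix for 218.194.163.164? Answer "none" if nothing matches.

Entries matching 218.194.163.164:
  218.0.0.0/7 (218.0.0.0 - 219.255.255.255)
  218.128.0.0/9 (218.128.0.0 - 218.255.255.255)
  218.192.0.0/13 (218.192.0.0 - 218.199.255.255)
  218.192.0.0/14 (218.192.0.0 - 218.195.255.255)
Most specific is 218.192.0.0/14.

218.192.0.0/14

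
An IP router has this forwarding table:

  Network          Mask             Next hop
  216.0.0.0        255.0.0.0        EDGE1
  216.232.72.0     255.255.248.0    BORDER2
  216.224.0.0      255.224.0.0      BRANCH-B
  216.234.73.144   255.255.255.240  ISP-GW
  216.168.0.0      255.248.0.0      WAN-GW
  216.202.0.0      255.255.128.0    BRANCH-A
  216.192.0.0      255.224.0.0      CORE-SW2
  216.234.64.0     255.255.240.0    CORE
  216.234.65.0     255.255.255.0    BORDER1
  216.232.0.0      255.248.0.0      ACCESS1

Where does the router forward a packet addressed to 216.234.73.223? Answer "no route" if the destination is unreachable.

Routes whose prefix contains 216.234.73.223:
  216.0.0.0/8 (216.0.0.0 - 216.255.255.255) -> EDGE1
  216.224.0.0/11 (216.224.0.0 - 216.255.255.255) -> BRANCH-B
  216.232.0.0/13 (216.232.0.0 - 216.239.255.255) -> ACCESS1
  216.234.64.0/20 (216.234.64.0 - 216.234.79.255) -> CORE
More-specific entries that do NOT match:
  216.234.73.144/28 (216.234.73.144 - 216.234.73.159) does not contain 216.234.73.223
  216.234.65.0/24 (216.234.65.0 - 216.234.65.255) does not contain 216.234.73.223
  216.232.72.0/21 (216.232.72.0 - 216.232.79.255) does not contain 216.234.73.223
Longest matching prefix is /20 -> next hop CORE.

CORE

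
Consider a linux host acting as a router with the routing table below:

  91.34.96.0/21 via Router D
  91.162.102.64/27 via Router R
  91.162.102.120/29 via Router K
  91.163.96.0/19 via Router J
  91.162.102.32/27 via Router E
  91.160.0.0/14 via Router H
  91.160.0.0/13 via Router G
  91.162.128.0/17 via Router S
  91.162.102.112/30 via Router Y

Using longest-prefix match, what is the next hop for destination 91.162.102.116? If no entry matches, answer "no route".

Router H

Routes whose prefix contains 91.162.102.116:
  91.160.0.0/13 (91.160.0.0 - 91.167.255.255) -> Router G
  91.160.0.0/14 (91.160.0.0 - 91.163.255.255) -> Router H
More-specific entries that do NOT match:
  91.162.102.112/30 (91.162.102.112 - 91.162.102.115) does not contain 91.162.102.116
  91.162.102.120/29 (91.162.102.120 - 91.162.102.127) does not contain 91.162.102.116
  91.162.102.64/27 (91.162.102.64 - 91.162.102.95) does not contain 91.162.102.116
  91.162.102.32/27 (91.162.102.32 - 91.162.102.63) does not contain 91.162.102.116
  91.34.96.0/21 (91.34.96.0 - 91.34.103.255) does not contain 91.162.102.116
  91.163.96.0/19 (91.163.96.0 - 91.163.127.255) does not contain 91.162.102.116
  91.162.128.0/17 (91.162.128.0 - 91.162.255.255) does not contain 91.162.102.116
Longest matching prefix is /14 -> next hop Router H.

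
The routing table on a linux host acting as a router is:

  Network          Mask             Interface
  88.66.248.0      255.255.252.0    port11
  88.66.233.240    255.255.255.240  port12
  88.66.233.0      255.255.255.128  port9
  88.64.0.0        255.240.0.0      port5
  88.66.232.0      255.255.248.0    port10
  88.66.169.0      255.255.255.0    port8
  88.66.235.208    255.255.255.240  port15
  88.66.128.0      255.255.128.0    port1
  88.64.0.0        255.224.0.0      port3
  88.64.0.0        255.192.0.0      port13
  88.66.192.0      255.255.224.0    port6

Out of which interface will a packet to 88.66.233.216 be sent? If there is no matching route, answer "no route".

Routes whose prefix contains 88.66.233.216:
  88.64.0.0/10 (88.64.0.0 - 88.127.255.255) -> port13
  88.64.0.0/11 (88.64.0.0 - 88.95.255.255) -> port3
  88.64.0.0/12 (88.64.0.0 - 88.79.255.255) -> port5
  88.66.128.0/17 (88.66.128.0 - 88.66.255.255) -> port1
  88.66.232.0/21 (88.66.232.0 - 88.66.239.255) -> port10
More-specific entries that do NOT match:
  88.66.233.240/28 (88.66.233.240 - 88.66.233.255) does not contain 88.66.233.216
  88.66.235.208/28 (88.66.235.208 - 88.66.235.223) does not contain 88.66.233.216
  88.66.233.0/25 (88.66.233.0 - 88.66.233.127) does not contain 88.66.233.216
  88.66.169.0/24 (88.66.169.0 - 88.66.169.255) does not contain 88.66.233.216
  88.66.248.0/22 (88.66.248.0 - 88.66.251.255) does not contain 88.66.233.216
Longest matching prefix is /21 -> interface port10.

port10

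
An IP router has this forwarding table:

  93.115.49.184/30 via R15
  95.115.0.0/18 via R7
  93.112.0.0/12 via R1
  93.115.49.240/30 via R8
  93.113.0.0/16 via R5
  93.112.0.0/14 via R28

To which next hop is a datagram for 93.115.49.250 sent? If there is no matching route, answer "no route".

R28

Routes whose prefix contains 93.115.49.250:
  93.112.0.0/12 (93.112.0.0 - 93.127.255.255) -> R1
  93.112.0.0/14 (93.112.0.0 - 93.115.255.255) -> R28
More-specific entries that do NOT match:
  93.115.49.184/30 (93.115.49.184 - 93.115.49.187) does not contain 93.115.49.250
  93.115.49.240/30 (93.115.49.240 - 93.115.49.243) does not contain 93.115.49.250
  95.115.0.0/18 (95.115.0.0 - 95.115.63.255) does not contain 93.115.49.250
  93.113.0.0/16 (93.113.0.0 - 93.113.255.255) does not contain 93.115.49.250
Longest matching prefix is /14 -> next hop R28.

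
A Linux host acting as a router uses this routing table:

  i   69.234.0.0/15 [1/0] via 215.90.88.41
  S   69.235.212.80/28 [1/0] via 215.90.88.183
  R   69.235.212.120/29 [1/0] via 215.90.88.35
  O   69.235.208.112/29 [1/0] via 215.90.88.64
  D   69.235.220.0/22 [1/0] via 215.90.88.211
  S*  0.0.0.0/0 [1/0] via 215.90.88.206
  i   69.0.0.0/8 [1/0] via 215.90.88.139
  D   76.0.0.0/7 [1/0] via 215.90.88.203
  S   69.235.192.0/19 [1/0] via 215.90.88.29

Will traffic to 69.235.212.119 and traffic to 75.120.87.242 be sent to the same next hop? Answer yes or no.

69.235.212.119: longest match 69.235.192.0/19 -> 215.90.88.29
75.120.87.242: longest match 0.0.0.0/0 -> 215.90.88.206

no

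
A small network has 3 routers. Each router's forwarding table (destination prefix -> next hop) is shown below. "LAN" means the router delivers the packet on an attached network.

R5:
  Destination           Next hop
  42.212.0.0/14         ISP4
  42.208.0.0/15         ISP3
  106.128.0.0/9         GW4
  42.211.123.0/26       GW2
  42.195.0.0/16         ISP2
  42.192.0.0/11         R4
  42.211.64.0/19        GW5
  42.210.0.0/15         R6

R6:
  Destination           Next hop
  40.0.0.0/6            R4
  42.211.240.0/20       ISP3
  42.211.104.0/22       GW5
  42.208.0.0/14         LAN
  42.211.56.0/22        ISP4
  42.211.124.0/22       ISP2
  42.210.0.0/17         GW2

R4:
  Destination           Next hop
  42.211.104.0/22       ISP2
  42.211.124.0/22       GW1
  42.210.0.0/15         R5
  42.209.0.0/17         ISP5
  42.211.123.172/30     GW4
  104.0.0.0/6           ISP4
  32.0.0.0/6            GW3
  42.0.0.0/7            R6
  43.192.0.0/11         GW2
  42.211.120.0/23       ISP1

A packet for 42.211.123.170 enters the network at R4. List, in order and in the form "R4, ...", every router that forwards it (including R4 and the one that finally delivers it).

At R4: longest match for 42.211.123.170 is 42.210.0.0/15 -> R5
At R5: longest match for 42.211.123.170 is 42.210.0.0/15 -> R6
At R6: longest match for 42.211.123.170 is 42.208.0.0/14 -> LAN

R4, R5, R6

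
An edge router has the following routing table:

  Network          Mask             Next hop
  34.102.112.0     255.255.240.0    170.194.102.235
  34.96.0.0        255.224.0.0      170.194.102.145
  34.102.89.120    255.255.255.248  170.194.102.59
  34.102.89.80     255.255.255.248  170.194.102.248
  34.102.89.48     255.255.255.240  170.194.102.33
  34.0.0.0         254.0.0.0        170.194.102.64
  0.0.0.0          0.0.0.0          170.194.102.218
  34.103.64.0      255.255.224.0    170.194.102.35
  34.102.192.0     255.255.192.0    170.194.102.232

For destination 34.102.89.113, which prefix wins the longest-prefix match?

Entries matching 34.102.89.113:
  0.0.0.0/0 (default, matches everything)
  34.0.0.0/7 (34.0.0.0 - 35.255.255.255)
  34.96.0.0/11 (34.96.0.0 - 34.127.255.255)
Most specific is 34.96.0.0/11.

34.96.0.0/11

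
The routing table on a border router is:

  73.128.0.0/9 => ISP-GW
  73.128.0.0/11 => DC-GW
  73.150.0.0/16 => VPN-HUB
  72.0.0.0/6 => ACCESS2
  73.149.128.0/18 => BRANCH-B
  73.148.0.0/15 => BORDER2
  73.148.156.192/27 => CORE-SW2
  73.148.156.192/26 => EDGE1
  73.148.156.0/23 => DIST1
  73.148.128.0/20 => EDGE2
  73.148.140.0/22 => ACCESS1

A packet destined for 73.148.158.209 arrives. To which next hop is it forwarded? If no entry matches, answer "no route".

BORDER2

Routes whose prefix contains 73.148.158.209:
  72.0.0.0/6 (72.0.0.0 - 75.255.255.255) -> ACCESS2
  73.128.0.0/9 (73.128.0.0 - 73.255.255.255) -> ISP-GW
  73.128.0.0/11 (73.128.0.0 - 73.159.255.255) -> DC-GW
  73.148.0.0/15 (73.148.0.0 - 73.149.255.255) -> BORDER2
More-specific entries that do NOT match:
  73.148.156.192/27 (73.148.156.192 - 73.148.156.223) does not contain 73.148.158.209
  73.148.156.192/26 (73.148.156.192 - 73.148.156.255) does not contain 73.148.158.209
  73.148.156.0/23 (73.148.156.0 - 73.148.157.255) does not contain 73.148.158.209
  73.148.140.0/22 (73.148.140.0 - 73.148.143.255) does not contain 73.148.158.209
  73.148.128.0/20 (73.148.128.0 - 73.148.143.255) does not contain 73.148.158.209
  73.149.128.0/18 (73.149.128.0 - 73.149.191.255) does not contain 73.148.158.209
  73.150.0.0/16 (73.150.0.0 - 73.150.255.255) does not contain 73.148.158.209
Longest matching prefix is /15 -> next hop BORDER2.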